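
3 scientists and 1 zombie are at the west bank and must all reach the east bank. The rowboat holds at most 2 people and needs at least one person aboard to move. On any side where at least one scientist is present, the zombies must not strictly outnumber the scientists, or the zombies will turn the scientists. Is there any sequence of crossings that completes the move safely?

1. 1 scientist and 1 zombie → the east bank.  (the west bank: 2S 0Z; the east bank: 1S 1Z)
2. 1 zombie ← the west bank.  (the west bank: 2S 1Z; the east bank: 1S 0Z)
3. 1 scientist and 1 zombie → the east bank.  (the west bank: 1S 0Z; the east bank: 2S 1Z)
4. 1 zombie ← the west bank.  (the west bank: 1S 1Z; the east bank: 2S 0Z)
5. 1 scientist and 1 zombie → the east bank.  (the west bank: 0S 0Z; the east bank: 3S 1Z)

Yes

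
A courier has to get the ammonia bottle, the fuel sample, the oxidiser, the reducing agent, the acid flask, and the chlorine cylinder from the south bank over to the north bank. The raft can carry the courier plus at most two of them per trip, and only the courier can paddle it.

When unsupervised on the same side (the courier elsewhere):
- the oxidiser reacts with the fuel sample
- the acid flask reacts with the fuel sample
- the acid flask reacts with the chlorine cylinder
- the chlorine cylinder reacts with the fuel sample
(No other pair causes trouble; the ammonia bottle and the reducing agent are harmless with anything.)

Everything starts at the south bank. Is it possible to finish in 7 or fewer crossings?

Counting alone: the courier can take at most 2 across per trip to the north bank, so moving all 6 needs at least 3 loaded trips out, with a return between consecutive ones — at least 5 crossings.
The safety rule pushes this higher. Following every safe sequence of crossings, the most of the 6 that can be at the north bank as the raft arrives there on crossings 5, 7 is 4, 5 respectively — never all 6.
So the move cannot be finished within 7 crossings. (The shortest complete plan takes 9:)
1. Courier goes to the north bank with the acid flask and the fuel sample.
2. Courier goes back to the south bank with the fuel sample.
3. Courier goes to the north bank with the ammonia bottle and the fuel sample.
4. Courier goes back to the south bank with the fuel sample.
5. Courier goes to the north bank with the fuel sample and the oxidiser.
6. Courier goes back to the south bank with the fuel sample.
7. Courier goes to the north bank with the fuel sample and the reducing agent.
8. Courier goes back to the south bank with the fuel sample.
9. Courier goes to the north bank with the chlorine cylinder and the fuel sample.

No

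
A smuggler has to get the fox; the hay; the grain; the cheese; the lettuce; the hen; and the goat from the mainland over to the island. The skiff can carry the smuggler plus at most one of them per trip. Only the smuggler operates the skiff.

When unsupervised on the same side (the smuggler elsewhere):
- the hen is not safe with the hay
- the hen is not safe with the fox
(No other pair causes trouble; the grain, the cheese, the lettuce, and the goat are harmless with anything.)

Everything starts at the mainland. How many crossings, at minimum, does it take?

15

Counting alone: the smuggler can take at most 1 across per trip to the island, so moving all 7 needs at least 7 loaded trips out, with a return between consecutive ones — at least 13 crossings.
The safety rule pushes this higher. Following every safe sequence of crossings, the most of the 7 that can be at the island as the skiff arrives there on crossing 13 is 6 — never all 7.
So no plan with fewer than 15 crossings exists, and this one achieves 15:
1. Smuggler goes to the island with the hen.  [the mainland: the cheese, the fox, the goat, the grain, the hay, the lettuce | the island: the hen]
2. Smuggler goes back to the mainland alone.  [the mainland: the cheese, the fox, the goat, the grain, the hay, the lettuce | the island: the hen]
3. Smuggler goes to the island with the fox.  [the mainland: the cheese, the goat, the grain, the hay, the lettuce | the island: the fox, the hen]
4. Smuggler goes back to the mainland with the hen.  [the mainland: the cheese, the goat, the grain, the hay, the hen, the lettuce | the island: the fox]
5. Smuggler goes to the island with the hay.  [the mainland: the cheese, the goat, the grain, the hen, the lettuce | the island: the fox, the hay]
6. Smuggler goes back to the mainland alone.  [the mainland: the cheese, the goat, the grain, the hen, the lettuce | the island: the fox, the hay]
7. Smuggler goes to the island with the grain.  [the mainland: the cheese, the goat, the hen, the lettuce | the island: the fox, the grain, the hay]
8. Smuggler goes back to the mainland alone.  [the mainland: the cheese, the goat, the hen, the lettuce | the island: the fox, the grain, the hay]
9. Smuggler goes to the island with the cheese.  [the mainland: the goat, the hen, the lettuce | the island: the cheese, the fox, the grain, the hay]
10. Smuggler goes back to the mainland alone.  [the mainland: the goat, the hen, the lettuce | the island: the cheese, the fox, the grain, the hay]
11. Smuggler goes to the island with the lettuce.  [the mainland: the goat, the hen | the island: the cheese, the fox, the grain, the hay, the lettuce]
12. Smuggler goes back to the mainland alone.  [the mainland: the goat, the hen | the island: the cheese, the fox, the grain, the hay, the lettuce]
13. Smuggler goes to the island with the goat.  [the mainland: the hen | the island: the cheese, the fox, the goat, the grain, the hay, the lettuce]
14. Smuggler goes back to the mainland alone.  [the mainland: the hen | the island: the cheese, the fox, the goat, the grain, the hay, the lettuce]
15. Smuggler goes to the island with the hen.  [the mainland: — | the island: the cheese, the fox, the goat, the grain, the hay, the hen, the lettuce]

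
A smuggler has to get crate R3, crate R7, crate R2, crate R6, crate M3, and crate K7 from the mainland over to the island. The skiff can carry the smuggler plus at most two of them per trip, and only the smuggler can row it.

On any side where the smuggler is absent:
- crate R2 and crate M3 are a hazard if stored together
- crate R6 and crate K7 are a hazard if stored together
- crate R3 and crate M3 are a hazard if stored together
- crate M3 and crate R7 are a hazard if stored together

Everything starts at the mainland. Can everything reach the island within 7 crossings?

Yes

Yes — this plan uses 7 crossings (≤ 7):
1. Smuggler goes to the island with crate M3 and crate R6.
2. Smuggler goes back to the mainland alone.
3. Smuggler goes to the island with crate R3.
4. Smuggler goes back to the mainland with crate M3.
5. Smuggler goes to the island with crate R2 and crate R7.
6. Smuggler goes back to the mainland alone.
7. Smuggler goes to the island with crate K7 and crate M3.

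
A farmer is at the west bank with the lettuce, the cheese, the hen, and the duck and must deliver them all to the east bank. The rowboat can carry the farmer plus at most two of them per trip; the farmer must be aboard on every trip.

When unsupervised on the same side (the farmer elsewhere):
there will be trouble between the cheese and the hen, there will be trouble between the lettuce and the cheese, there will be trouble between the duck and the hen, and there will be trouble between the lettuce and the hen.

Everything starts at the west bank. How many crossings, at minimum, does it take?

Counting alone: the farmer can take at most 2 across per trip to the east bank, so moving all 4 needs at least 2 loaded trips out, with a return between consecutive ones — at least 3 crossings.
The safety rule pushes this higher. Following every safe sequence of crossings, the most of the 4 that can be at the east bank as the rowboat arrives there on crossing 3 is 3 — never all 4.
So no plan with fewer than 5 crossings exists, and this one achieves 5:
1. Farmer goes to the east bank with the hen and the lettuce.  [the west bank: the cheese, the duck | the east bank: the hen, the lettuce]
2. Farmer goes back to the west bank with the lettuce.  [the west bank: the cheese, the duck, the lettuce | the east bank: the hen]
3. Farmer goes to the east bank with the duck and the lettuce.  [the west bank: the cheese | the east bank: the duck, the hen, the lettuce]
4. Farmer goes back to the west bank with the hen.  [the west bank: the cheese, the hen | the east bank: the duck, the lettuce]
5. Farmer goes to the east bank with the cheese and the hen.  [the west bank: — | the east bank: the cheese, the duck, the hen, the lettuce]

5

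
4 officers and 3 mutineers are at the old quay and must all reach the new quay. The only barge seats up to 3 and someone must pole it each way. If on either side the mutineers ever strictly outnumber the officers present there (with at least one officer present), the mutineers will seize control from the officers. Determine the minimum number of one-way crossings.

5

Counting alone: each trip to the new quay takes at most 3 across and each return brings at least 1 back, so after t trips out (and t−1 returns) at most 3t − (t−1) of the 7 are across; that first reaches 7 at t = 3, so at least 5 crossings are needed.
The plan below uses exactly 5 crossings, so it is optimal:
1. 3 mutineers → the new quay.  (the old quay: 4O 0M; the new quay: 0O 3M)
2. 1 mutineer ← the old quay.  (the old quay: 4O 1M; the new quay: 0O 2M)
3. 3 officers → the new quay.  (the old quay: 1O 1M; the new quay: 3O 2M)
4. 1 officer ← the old quay.  (the old quay: 2O 1M; the new quay: 2O 2M)
5. 2 officers and 1 mutineer → the new quay.  (the old quay: 0O 0M; the new quay: 4O 3M)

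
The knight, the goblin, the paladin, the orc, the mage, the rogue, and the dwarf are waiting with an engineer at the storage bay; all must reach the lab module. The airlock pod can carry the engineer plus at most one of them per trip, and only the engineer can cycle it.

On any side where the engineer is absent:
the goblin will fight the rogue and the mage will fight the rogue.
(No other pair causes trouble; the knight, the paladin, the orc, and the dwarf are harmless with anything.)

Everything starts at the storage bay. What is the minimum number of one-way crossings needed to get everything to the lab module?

15

Counting alone: the engineer can take at most 1 across per trip to the lab module, so moving all 7 needs at least 7 loaded trips out, with a return between consecutive ones — at least 13 crossings.
The safety rule pushes this higher. Following every safe sequence of crossings, the most of the 7 that can be at the lab module as the airlock pod arrives there on crossing 13 is 6 — never all 7.
So no plan with fewer than 15 crossings exists, and this one achieves 15:
1. Engineer goes to the lab module with the rogue.  [the storage bay: the dwarf, the goblin, the knight, the mage, the orc, the paladin | the lab module: the rogue]
2. Engineer goes back to the storage bay alone.  [the storage bay: the dwarf, the goblin, the knight, the mage, the orc, the paladin | the lab module: the rogue]
3. Engineer goes to the lab module with the knight.  [the storage bay: the dwarf, the goblin, the mage, the orc, the paladin | the lab module: the knight, the rogue]
4. Engineer goes back to the storage bay alone.  [the storage bay: the dwarf, the goblin, the mage, the orc, the paladin | the lab module: the knight, the rogue]
5. Engineer goes to the lab module with the goblin.  [the storage bay: the dwarf, the mage, the orc, the paladin | the lab module: the goblin, the knight, the rogue]
6. Engineer goes back to the storage bay with the rogue.  [the storage bay: the dwarf, the mage, the orc, the paladin, the rogue | the lab module: the goblin, the knight]
7. Engineer goes to the lab module with the mage.  [the storage bay: the dwarf, the orc, the paladin, the rogue | the lab module: the goblin, the knight, the mage]
8. Engineer goes back to the storage bay alone.  [the storage bay: the dwarf, the orc, the paladin, the rogue | the lab module: the goblin, the knight, the mage]
9. Engineer goes to the lab module with the paladin.  [the storage bay: the dwarf, the orc, the rogue | the lab module: the goblin, the knight, the mage, the paladin]
10. Engineer goes back to the storage bay alone.  [the storage bay: the dwarf, the orc, the rogue | the lab module: the goblin, the knight, the mage, the paladin]
11. Engineer goes to the lab module with the orc.  [the storage bay: the dwarf, the rogue | the lab module: the goblin, the knight, the mage, the orc, the paladin]
12. Engineer goes back to the storage bay alone.  [the storage bay: the dwarf, the rogue | the lab module: the goblin, the knight, the mage, the orc, the paladin]
13. Engineer goes to the lab module with the dwarf.  [the storage bay: the rogue | the lab module: the dwarf, the goblin, the knight, the mage, the orc, the paladin]
14. Engineer goes back to the storage bay alone.  [the storage bay: the rogue | the lab module: the dwarf, the goblin, the knight, the mage, the orc, the paladin]
15. Engineer goes to the lab module with the rogue.  [the storage bay: — | the lab module: the dwarf, the goblin, the knight, the mage, the orc, the paladin, the rogue]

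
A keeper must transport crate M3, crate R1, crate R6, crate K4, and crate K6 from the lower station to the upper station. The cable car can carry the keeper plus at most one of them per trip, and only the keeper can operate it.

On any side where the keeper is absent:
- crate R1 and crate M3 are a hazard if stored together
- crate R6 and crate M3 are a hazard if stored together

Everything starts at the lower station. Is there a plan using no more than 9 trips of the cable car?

Counting alone: the keeper can take at most 1 across per trip to the upper station, so moving all 5 needs at least 5 loaded trips out, with a return between consecutive ones — at least 9 crossings.
The safety rule pushes this higher. Following every safe sequence of crossings, the most of the 5 that can be at the upper station as the cable car arrives there on crossing 9 is 4 — never all 5.
So the move cannot be finished within 9 crossings. (The shortest complete plan takes 11:)
1. Keeper goes to the upper station with crate M3.  [the lower station: crate K4, crate K6, crate R1, crate R6 | the upper station: crate M3]
2. Keeper goes back to the lower station alone.  [the lower station: crate K4, crate K6, crate R1, crate R6 | the upper station: crate M3]
3. Keeper goes to the upper station with crate R1.  [the lower station: crate K4, crate K6, crate R6 | the upper station: crate M3, crate R1]
4. Keeper goes back to the lower station with crate M3.  [the lower station: crate K4, crate K6, crate M3, crate R6 | the upper station: crate R1]
5. Keeper goes to the upper station with crate R6.  [the lower station: crate K4, crate K6, crate M3 | the upper station: crate R1, crate R6]
6. Keeper goes back to the lower station alone.  [the lower station: crate K4, crate K6, crate M3 | the upper station: crate R1, crate R6]
7. Keeper goes to the upper station with crate K4.  [the lower station: crate K6, crate M3 | the upper station: crate K4, crate R1, crate R6]
8. Keeper goes back to the lower station alone.  [the lower station: crate K6, crate M3 | the upper station: crate K4, crate R1, crate R6]
9. Keeper goes to the upper station with crate K6.  [the lower station: crate M3 | the upper station: crate K4, crate K6, crate R1, crate R6]
10. Keeper goes back to the lower station alone.  [the lower station: crate M3 | the upper station: crate K4, crate K6, crate R1, crate R6]
11. Keeper goes to the upper station with crate M3.  [the lower station: — | the upper station: crate K4, crate K6, crate M3, crate R1, crate R6]

No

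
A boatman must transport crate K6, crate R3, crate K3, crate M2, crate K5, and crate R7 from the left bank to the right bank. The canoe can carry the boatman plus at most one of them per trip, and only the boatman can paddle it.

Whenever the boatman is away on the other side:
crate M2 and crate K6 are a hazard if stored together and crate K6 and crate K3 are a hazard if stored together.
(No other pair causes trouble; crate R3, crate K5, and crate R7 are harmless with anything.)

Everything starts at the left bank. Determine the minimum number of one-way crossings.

Counting alone: the boatman can take at most 1 across per trip to the right bank, so moving all 6 needs at least 6 loaded trips out, with a return between consecutive ones — at least 11 crossings.
The safety rule pushes this higher. Following every safe sequence of crossings, the most of the 6 that can be at the right bank as the canoe arrives there on crossing 11 is 5 — never all 6.
So no plan with fewer than 13 crossings exists, and this one achieves 13:
1. Boatman goes to the right bank with crate K6.  [the left bank: crate K3, crate K5, crate M2, crate R3, crate R7 | the right bank: crate K6]
2. Boatman goes back to the left bank alone.  [the left bank: crate K3, crate K5, crate M2, crate R3, crate R7 | the right bank: crate K6]
3. Boatman goes to the right bank with crate R3.  [the left bank: crate K3, crate K5, crate M2, crate R7 | the right bank: crate K6, crate R3]
4. Boatman goes back to the left bank alone.  [the left bank: crate K3, crate K5, crate M2, crate R7 | the right bank: crate K6, crate R3]
5. Boatman goes to the right bank with crate K3.  [the left bank: crate K5, crate M2, crate R7 | the right bank: crate K3, crate K6, crate R3]
6. Boatman goes back to the left bank with crate K6.  [the left bank: crate K5, crate K6, crate M2, crate R7 | the right bank: crate K3, crate R3]
7. Boatman goes to the right bank with crate M2.  [the left bank: crate K5, crate K6, crate R7 | the right bank: crate K3, crate M2, crate R3]
8. Boatman goes back to the left bank alone.  [the left bank: crate K5, crate K6, crate R7 | the right bank: crate K3, crate M2, crate R3]
9. Boatman goes to the right bank with crate K5.  [the left bank: crate K6, crate R7 | the right bank: crate K3, crate K5, crate M2, crate R3]
10. Boatman goes back to the left bank alone.  [the left bank: crate K6, crate R7 | the right bank: crate K3, crate K5, crate M2, crate R3]
11. Boatman goes to the right bank with crate R7.  [the left bank: crate K6 | the right bank: crate K3, crate K5, crate M2, crate R3, crate R7]
12. Boatman goes back to the left bank alone.  [the left bank: crate K6 | the right bank: crate K3, crate K5, crate M2, crate R3, crate R7]
13. Boatman goes to the right bank with crate K6.  [the left bank: — | the right bank: crate K3, crate K5, crate K6, crate M2, crate R3, crate R7]

13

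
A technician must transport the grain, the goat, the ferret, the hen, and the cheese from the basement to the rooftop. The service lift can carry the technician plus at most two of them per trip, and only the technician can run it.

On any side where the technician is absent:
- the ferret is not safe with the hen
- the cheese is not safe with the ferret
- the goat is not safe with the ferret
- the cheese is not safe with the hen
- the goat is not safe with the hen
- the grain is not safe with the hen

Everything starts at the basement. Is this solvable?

1. Technician goes to the rooftop with the ferret and the hen.  [the basement: the cheese, the goat, the grain | the rooftop: the ferret, the hen]
2. Technician goes back to the basement with the ferret.  [the basement: the cheese, the ferret, the goat, the grain | the rooftop: the hen]
3. Technician goes to the rooftop with the ferret and the grain.  [the basement: the cheese, the goat | the rooftop: the ferret, the grain, the hen]
4. Technician goes back to the basement with the hen.  [the basement: the cheese, the goat, the hen | the rooftop: the ferret, the grain]
5. Technician goes to the rooftop with the cheese and the goat.  [the basement: the hen | the rooftop: the cheese, the ferret, the goat, the grain]
6. Technician goes back to the basement with the ferret.  [the basement: the ferret, the hen | the rooftop: the cheese, the goat, the grain]
7. Technician goes to the rooftop with the ferret and the hen.  [the basement: — | the rooftop: the cheese, the ferret, the goat, the grain, the hen]

Yes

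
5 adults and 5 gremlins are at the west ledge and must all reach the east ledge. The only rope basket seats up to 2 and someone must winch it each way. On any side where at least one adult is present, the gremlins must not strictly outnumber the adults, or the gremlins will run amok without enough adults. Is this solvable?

No

Following every safe sequence of crossings from the start, the most of the 10 that can be at the east ledge as the rope basket arrives there on crossings 1, 3, 5, 7 is 2, 3, 4, 5 respectively; the best ever achieved is 5 of 10.
From crossing 9 on, no configuration arises that was not already reachable earlier: only 13 distinct safe configurations (who is on which side, and where the rope basket is) can ever be reached, none of them has everyone across, and every continuation just revisits them. They are: 0 adults + 0 gremlins across (rope basket back at the start); 0 adults + 1 gremlin across (rope basket there); 0 adults + 1 gremlin across (rope basket back at the start); 0 adults + 2 gremlins across (rope basket there); 0 adults + 2 gremlins across (rope basket back at the start); 0 adults + 3 gremlins across (rope basket there); 0 adults + 3 gremlins across (rope basket back at the start); 0 adults + 4 gremlins across (rope basket there); 0 adults + 4 gremlins across (rope basket back at the start); 0 adults + 5 gremlins across (rope basket there); 1 adult + 1 gremlin across (rope basket there); 1 adult + 1 gremlin across (rope basket back at the start); 2 adults + 2 gremlins across (rope basket there). So no valid plan exists.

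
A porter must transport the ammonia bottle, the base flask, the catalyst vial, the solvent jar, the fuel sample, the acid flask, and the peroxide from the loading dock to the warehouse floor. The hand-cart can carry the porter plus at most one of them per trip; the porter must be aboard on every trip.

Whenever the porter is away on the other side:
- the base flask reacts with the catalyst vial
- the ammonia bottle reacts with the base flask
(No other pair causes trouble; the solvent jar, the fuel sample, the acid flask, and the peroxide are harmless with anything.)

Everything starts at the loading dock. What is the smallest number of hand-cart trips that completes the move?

15

Counting alone: the porter can take at most 1 across per trip to the warehouse floor, so moving all 7 needs at least 7 loaded trips out, with a return between consecutive ones — at least 13 crossings.
The safety rule pushes this higher. Following every safe sequence of crossings, the most of the 7 that can be at the warehouse floor as the hand-cart arrives there on crossing 13 is 6 — never all 7.
So no plan with fewer than 15 crossings exists, and this one achieves 15:
1. Porter goes to the warehouse floor with the base flask.
2. Porter goes back to the loading dock alone.
3. Porter goes to the warehouse floor with the ammonia bottle.
4. Porter goes back to the loading dock with the base flask.
5. Porter goes to the warehouse floor with the catalyst vial.
6. Porter goes back to the loading dock alone.
7. Porter goes to the warehouse floor with the solvent jar.
8. Porter goes back to the loading dock alone.
9. Porter goes to the warehouse floor with the fuel sample.
10. Porter goes back to the loading dock alone.
11. Porter goes to the warehouse floor with the acid flask.
12. Porter goes back to the loading dock alone.
13. Porter goes to the warehouse floor with the peroxide.
14. Porter goes back to the loading dock alone.
15. Porter goes to the warehouse floor with the base flask.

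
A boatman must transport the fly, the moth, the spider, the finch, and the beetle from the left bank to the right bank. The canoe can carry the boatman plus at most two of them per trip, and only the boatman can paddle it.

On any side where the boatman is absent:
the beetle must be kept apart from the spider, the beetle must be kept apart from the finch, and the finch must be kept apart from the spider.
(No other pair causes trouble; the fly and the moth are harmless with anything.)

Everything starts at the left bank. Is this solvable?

1. Boatman goes to the right bank with the finch and the spider.  [the left bank: the beetle, the fly, the moth | the right bank: the finch, the spider]
2. Boatman goes back to the left bank with the spider.  [the left bank: the beetle, the fly, the moth, the spider | the right bank: the finch]
3. Boatman goes to the right bank with the fly and the spider.  [the left bank: the beetle, the moth | the right bank: the finch, the fly, the spider]
4. Boatman goes back to the left bank with the spider.  [the left bank: the beetle, the moth, the spider | the right bank: the finch, the fly]
5. Boatman goes to the right bank with the moth and the spider.  [the left bank: the beetle | the right bank: the finch, the fly, the moth, the spider]
6. Boatman goes back to the left bank with the spider.  [the left bank: the beetle, the spider | the right bank: the finch, the fly, the moth]
7. Boatman goes to the right bank with the beetle and the spider.  [the left bank: — | the right bank: the beetle, the finch, the fly, the moth, the spider]

Yes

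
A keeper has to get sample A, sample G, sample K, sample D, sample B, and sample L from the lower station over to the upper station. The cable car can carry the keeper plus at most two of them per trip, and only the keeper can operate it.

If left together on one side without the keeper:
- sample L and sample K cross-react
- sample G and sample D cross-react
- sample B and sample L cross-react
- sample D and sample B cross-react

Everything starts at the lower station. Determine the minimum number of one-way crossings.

7

Counting alone: the keeper can take at most 2 across per trip to the upper station, so moving all 6 needs at least 3 loaded trips out, with a return between consecutive ones — at least 5 crossings.
The safety rule pushes this higher. Following every safe sequence of crossings, the most of the 6 that can be at the upper station as the cable car arrives there on crossing 5 is 5 — never all 6.
So no plan with fewer than 7 crossings exists, and this one achieves 7:
1. Keeper goes to the upper station with sample D and sample L.
2. Keeper goes back to the lower station alone.
3. Keeper goes to the upper station with sample A and sample G.
4. Keeper goes back to the lower station with sample D.
5. Keeper goes to the upper station with sample B and sample K.
6. Keeper goes back to the lower station with sample L.
7. Keeper goes to the upper station with sample D and sample L.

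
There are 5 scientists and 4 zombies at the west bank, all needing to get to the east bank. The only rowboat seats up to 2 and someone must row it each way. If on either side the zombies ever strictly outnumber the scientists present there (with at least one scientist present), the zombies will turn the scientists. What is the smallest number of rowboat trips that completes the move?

Counting alone: each trip to the east bank takes at most 2 across and each return brings at least 1 back, so after t trips out (and t−1 returns) at most 2t − (t−1) of the 9 are across; that first reaches 9 at t = 8, so at least 15 crossings are needed.
The plan below uses exactly 15 crossings, so it is optimal:
1. 2 zombies → the east bank.  (the west bank: 5S 2Z; the east bank: 0S 2Z)
2. 1 zombie ← the west bank.  (the west bank: 5S 3Z; the east bank: 0S 1Z)
3. 2 zombies → the east bank.  (the west bank: 5S 1Z; the east bank: 0S 3Z)
4. 1 zombie ← the west bank.  (the west bank: 5S 2Z; the east bank: 0S 2Z)
5. 2 scientists → the east bank.  (the west bank: 3S 2Z; the east bank: 2S 2Z)
6. 1 zombie ← the west bank.  (the west bank: 3S 3Z; the east bank: 2S 1Z)
7. 1 scientist and 1 zombie → the east bank.  (the west bank: 2S 2Z; the east bank: 3S 2Z)
8. 1 scientist ← the west bank.  (the west bank: 3S 2Z; the east bank: 2S 2Z)
9. 1 scientist and 1 zombie → the east bank.  (the west bank: 2S 1Z; the east bank: 3S 3Z)
10. 1 zombie ← the west bank.  (the west bank: 2S 2Z; the east bank: 3S 2Z)
11. 1 scientist and 1 zombie → the east bank.  (the west bank: 1S 1Z; the east bank: 4S 3Z)
12. 1 scientist ← the west bank.  (the west bank: 2S 1Z; the east bank: 3S 3Z)
13. 1 scientist and 1 zombie → the east bank.  (the west bank: 1S 0Z; the east bank: 4S 4Z)
14. 1 zombie ← the west bank.  (the west bank: 1S 1Z; the east bank: 4S 3Z)
15. 1 scientist and 1 zombie → the east bank.  (the west bank: 0S 0Z; the east bank: 5S 4Z)

15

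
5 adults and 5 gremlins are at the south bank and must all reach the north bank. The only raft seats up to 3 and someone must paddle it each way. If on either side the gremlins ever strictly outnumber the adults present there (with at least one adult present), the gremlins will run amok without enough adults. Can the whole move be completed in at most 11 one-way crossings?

Yes

Yes — this plan uses 11 crossings (≤ 11):
1. 2 gremlins → the north bank.  (the south bank: 5A 3G; the north bank: 0A 2G)
2. 1 gremlin ← the south bank.  (the south bank: 5A 4G; the north bank: 0A 1G)
3. 3 gremlins → the north bank.  (the south bank: 5A 1G; the north bank: 0A 4G)
4. 1 gremlin ← the south bank.  (the south bank: 5A 2G; the north bank: 0A 3G)
5. 3 adults → the north bank.  (the south bank: 2A 2G; the north bank: 3A 3G)
6. 1 adult and 1 gremlin ← the south bank.  (the south bank: 3A 3G; the north bank: 2A 2G)
7. 3 adults → the north bank.  (the south bank: 0A 3G; the north bank: 5A 2G)
8. 1 gremlin ← the south bank.  (the south bank: 0A 4G; the north bank: 5A 1G)
9. 2 gremlins → the north bank.  (the south bank: 0A 2G; the north bank: 5A 3G)
10. 1 gremlin ← the south bank.  (the south bank: 0A 3G; the north bank: 5A 2G)
11. 3 gremlins → the north bank.  (the south bank: 0A 0G; the north bank: 5A 5G)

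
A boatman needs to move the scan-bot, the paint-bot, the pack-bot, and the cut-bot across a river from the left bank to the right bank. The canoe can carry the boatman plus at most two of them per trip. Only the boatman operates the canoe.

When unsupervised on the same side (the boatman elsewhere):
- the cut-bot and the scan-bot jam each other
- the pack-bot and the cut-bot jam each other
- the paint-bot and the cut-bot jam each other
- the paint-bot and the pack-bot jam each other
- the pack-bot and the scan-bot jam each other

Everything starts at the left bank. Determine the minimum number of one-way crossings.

Counting alone: the boatman can take at most 2 across per trip to the right bank, so moving all 4 needs at least 2 loaded trips out, with a return between consecutive ones — at least 3 crossings.
The safety rule pushes this higher. Following every safe sequence of crossings, the most of the 4 that can be at the right bank as the canoe arrives there on crossing 3 is 3 — never all 4.
So no plan with fewer than 5 crossings exists, and this one achieves 5:
1. Boatman goes to the right bank with the cut-bot and the pack-bot.  [the left bank: the paint-bot, the scan-bot | the right bank: the cut-bot, the pack-bot]
2. Boatman goes back to the left bank with the pack-bot.  [the left bank: the pack-bot, the paint-bot, the scan-bot | the right bank: the cut-bot]
3. Boatman goes to the right bank with the paint-bot and the scan-bot.  [the left bank: the pack-bot | the right bank: the cut-bot, the paint-bot, the scan-bot]
4. Boatman goes back to the left bank with the cut-bot.  [the left bank: the cut-bot, the pack-bot | the right bank: the paint-bot, the scan-bot]
5. Boatman goes to the right bank with the cut-bot and the pack-bot.  [the left bank: — | the right bank: the cut-bot, the pack-bot, the paint-bot, the scan-bot]

5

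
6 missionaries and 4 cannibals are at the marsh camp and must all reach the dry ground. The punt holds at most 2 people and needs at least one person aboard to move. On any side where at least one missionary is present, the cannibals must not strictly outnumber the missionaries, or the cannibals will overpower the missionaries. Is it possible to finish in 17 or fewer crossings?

Yes

Yes — this plan uses 17 crossings (≤ 17):
1. 2 cannibals → the dry ground.  (the marsh camp: 6M 2C; the dry ground: 0M 2C)
2. 1 cannibal ← the marsh camp.  (the marsh camp: 6M 3C; the dry ground: 0M 1C)
3. 2 cannibals → the dry ground.  (the marsh camp: 6M 1C; the dry ground: 0M 3C)
4. 1 cannibal ← the marsh camp.  (the marsh camp: 6M 2C; the dry ground: 0M 2C)
5. 2 missionaries → the dry ground.  (the marsh camp: 4M 2C; the dry ground: 2M 2C)
6. 1 cannibal ← the marsh camp.  (the marsh camp: 4M 3C; the dry ground: 2M 1C)
7. 1 missionary and 1 cannibal → the dry ground.  (the marsh camp: 3M 2C; the dry ground: 3M 2C)
8. 1 cannibal ← the marsh camp.  (the marsh camp: 3M 3C; the dry ground: 3M 1C)
9. 2 cannibals → the dry ground.  (the marsh camp: 3M 1C; the dry ground: 3M 3C)
10. 1 cannibal ← the marsh camp.  (the marsh camp: 3M 2C; the dry ground: 3M 2C)
11. 1 missionary and 1 cannibal → the dry ground.  (the marsh camp: 2M 1C; the dry ground: 4M 3C)
12. 1 cannibal ← the marsh camp.  (the marsh camp: 2M 2C; the dry ground: 4M 2C)
13. 2 cannibals → the dry ground.  (the marsh camp: 2M 0C; the dry ground: 4M 4C)
14. 1 cannibal ← the marsh camp.  (the marsh camp: 2M 1C; the dry ground: 4M 3C)
15. 1 missionary and 1 cannibal → the dry ground.  (the marsh camp: 1M 0C; the dry ground: 5M 4C)
16. 1 cannibal ← the marsh camp.  (the marsh camp: 1M 1C; the dry ground: 5M 3C)
17. 1 missionary and 1 cannibal → the dry ground.  (the marsh camp: 0M 0C; the dry ground: 6M 4C)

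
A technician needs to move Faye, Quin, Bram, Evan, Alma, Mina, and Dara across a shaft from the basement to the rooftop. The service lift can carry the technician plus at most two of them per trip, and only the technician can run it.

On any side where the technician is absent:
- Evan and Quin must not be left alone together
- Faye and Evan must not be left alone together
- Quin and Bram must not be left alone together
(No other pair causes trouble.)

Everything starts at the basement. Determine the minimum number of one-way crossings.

7

Counting alone: the technician can take at most 2 across per trip to the rooftop, so moving all 7 needs at least 4 loaded trips out, with a return between consecutive ones — at least 7 crossings.
The plan below uses exactly 7 crossings, so it is optimal:
1. Technician goes to the rooftop with Faye and Quin.
2. Technician goes back to the basement alone.
3. Technician goes to the rooftop with Alma.
4. Technician goes back to the basement alone.
5. Technician goes to the rooftop with Dara and Mina.
6. Technician goes back to the basement alone.
7. Technician goes to the rooftop with Bram and Evan.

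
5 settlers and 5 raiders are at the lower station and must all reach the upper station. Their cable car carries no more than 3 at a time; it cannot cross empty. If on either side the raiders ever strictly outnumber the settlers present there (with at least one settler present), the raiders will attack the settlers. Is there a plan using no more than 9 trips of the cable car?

No

Counting alone: each trip to the upper station takes at most 3 across and each return brings at least 1 back, so after t trips out (and t−1 returns) at most 3t − (t−1) of the 10 are across; that first reaches 10 at t = 5, so at least 9 crossings are needed.
The safety rule pushes this higher. Following every safe sequence of crossings, the most of the 10 that can be at the upper station as the cable car arrives there on crossing 9 is 9 — never all 10.
So the move cannot be finished within 9 crossings. (The shortest complete plan takes 11:)
1. 2 raiders → the upper station.  (the lower station: 5S 3R; the upper station: 0S 2R)
2. 1 raider ← the lower station.  (the lower station: 5S 4R; the upper station: 0S 1R)
3. 3 raiders → the upper station.  (the lower station: 5S 1R; the upper station: 0S 4R)
4. 1 raider ← the lower station.  (the lower station: 5S 2R; the upper station: 0S 3R)
5. 3 settlers → the upper station.  (the lower station: 2S 2R; the upper station: 3S 3R)
6. 1 settler and 1 raider ← the lower station.  (the lower station: 3S 3R; the upper station: 2S 2R)
7. 3 settlers → the upper station.  (the lower station: 0S 3R; the upper station: 5S 2R)
8. 1 raider ← the lower station.  (the lower station: 0S 4R; the upper station: 5S 1R)
9. 2 raiders → the upper station.  (the lower station: 0S 2R; the upper station: 5S 3R)
10. 1 raider ← the lower station.  (the lower station: 0S 3R; the upper station: 5S 2R)
11. 3 raiders → the upper station.  (the lower station: 0S 0R; the upper station: 5S 5R)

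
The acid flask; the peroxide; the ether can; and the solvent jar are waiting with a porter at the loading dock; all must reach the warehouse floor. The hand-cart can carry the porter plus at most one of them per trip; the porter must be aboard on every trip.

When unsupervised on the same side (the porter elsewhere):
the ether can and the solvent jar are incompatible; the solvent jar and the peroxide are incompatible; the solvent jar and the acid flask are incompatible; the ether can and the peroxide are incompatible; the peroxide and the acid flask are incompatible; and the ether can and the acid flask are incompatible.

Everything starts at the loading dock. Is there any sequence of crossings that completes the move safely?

Whatever the first load, the items left behind include a forbidden pair without the porter. No opening move is safe, so no plan exists.

No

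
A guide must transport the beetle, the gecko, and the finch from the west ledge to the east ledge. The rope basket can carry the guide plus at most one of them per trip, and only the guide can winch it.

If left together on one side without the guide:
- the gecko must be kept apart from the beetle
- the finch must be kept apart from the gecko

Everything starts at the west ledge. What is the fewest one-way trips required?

7

Counting alone: the guide can take at most 1 across per trip to the east ledge, so moving all 3 needs at least 3 loaded trips out, with a return between consecutive ones — at least 5 crossings.
The safety rule pushes this higher. Following every safe sequence of crossings, the most of the 3 that can be at the east ledge as the rope basket arrives there on crossing 5 is 2 — never all 3.
So no plan with fewer than 7 crossings exists, and this one achieves 7:
1. Guide goes to the east ledge with the gecko.
2. Guide goes back to the west ledge alone.
3. Guide goes to the east ledge with the beetle.
4. Guide goes back to the west ledge with the gecko.
5. Guide goes to the east ledge with the finch.
6. Guide goes back to the west ledge alone.
7. Guide goes to the east ledge with the gecko.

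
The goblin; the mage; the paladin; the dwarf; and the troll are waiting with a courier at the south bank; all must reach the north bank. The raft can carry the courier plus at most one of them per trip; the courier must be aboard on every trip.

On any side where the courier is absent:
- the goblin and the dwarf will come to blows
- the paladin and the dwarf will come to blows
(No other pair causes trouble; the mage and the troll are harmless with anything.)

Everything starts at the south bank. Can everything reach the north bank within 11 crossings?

Yes — this plan uses 11 crossings (≤ 11):
1. Courier goes to the north bank with the dwarf.
2. Courier goes back to the south bank alone.
3. Courier goes to the north bank with the goblin.
4. Courier goes back to the south bank with the dwarf.
5. Courier goes to the north bank with the paladin.
6. Courier goes back to the south bank alone.
7. Courier goes to the north bank with the mage.
8. Courier goes back to the south bank alone.
9. Courier goes to the north bank with the troll.
10. Courier goes back to the south bank alone.
11. Courier goes to the north bank with the dwarf.

Yes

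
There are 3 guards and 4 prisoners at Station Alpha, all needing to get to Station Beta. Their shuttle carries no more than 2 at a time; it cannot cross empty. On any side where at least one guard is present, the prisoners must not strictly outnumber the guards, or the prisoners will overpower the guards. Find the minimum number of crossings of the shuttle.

The prisoners already outnumber the guards at Station Alpha before anyone moves, so the starting position itself is disallowed.

impossible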